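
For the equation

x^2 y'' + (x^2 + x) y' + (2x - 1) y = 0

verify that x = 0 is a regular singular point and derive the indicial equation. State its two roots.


Divide by x^2 to reach normal form y'' + P_1(x) y' + P_2(x) y = 0 with P_1(x) = 1 + 1/x and P_2(x) = 2/x - 1/x^2.
x = 0 is a singular point because the y'-coefficient 1 + 1/x has a pole at x = 0 and the y-coefficient 2/x - 1/x^2 has a pole at x = 0.
It is a regular singular point because x P_1(x) = p(x) = x + 1 and x^2 P_2(x) = q(x) = 2x - 1 are polynomials, hence analytic at x = 0.
p(0) = 1,  q(0) = -1.
Indicial equation: r(r-1) + p(0) r + q(0) = 0, i.e. r^2 + (p(0) - 1) r + q(0) = 0, i.e. r^2 - 1 = 0.
Discriminant: (0)^2 - 4(-1) = 4, so r = (0 ± 2)/2.
Solving: r_1 = 1, r_2 = -1.

indicial: r^2 - 1 = 0; roots r_1 = 1, r_2 = -1


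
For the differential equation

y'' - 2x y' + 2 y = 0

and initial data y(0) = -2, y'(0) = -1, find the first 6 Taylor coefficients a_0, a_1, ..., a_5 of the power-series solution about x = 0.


Ansatz: y(x) = sum_{n>=0} a_n x^n, so y'(x) = sum_{n>=1} n a_n x^(n-1) and y''(x) = sum_{n>=2} n(n-1) a_n x^(n-2).
Substitute into P(x) y'' + Q(x) y' + R(x) y = 0 with P(x) = 1, Q(x) = -2x, R(x) = 2, and match powers of x.
Initial conditions: a_0 = -2, a_1 = -1.
Setting the coefficient of each power of x to zero and solving order by order (substituting the coefficients already found):
  x^0: 2 a_2 + 2 a_0 = 0  ->  2 a_2 = -2 a_0 = 4  ->  a_2 = 2
  x^1: 6 a_3 = 0  ->  a_3 = 0
  x^2: 12 a_4 - 2 a_2 = 0  ->  12 a_4 = 2 a_2 = 4  ->  a_4 = 1/3
  x^3: 20 a_5 - 4 a_3 = 0  ->  20 a_5 = 4 a_3 = 0  ->  a_5 = 0
Truncated series: y(x) = -2 - x + 2 x^2 + (1/3) x^4 + O(x^6).

a_0 = -2; a_1 = -1; a_2 = 2; a_3 = 0; a_4 = 1/3; a_5 = 0


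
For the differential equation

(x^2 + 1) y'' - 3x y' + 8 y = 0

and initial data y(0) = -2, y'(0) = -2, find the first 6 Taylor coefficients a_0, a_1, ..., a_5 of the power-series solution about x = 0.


Ansatz: y(x) = sum_{n>=0} a_n x^n, so y'(x) = sum_{n>=1} n a_n x^(n-1) and y''(x) = sum_{n>=2} n(n-1) a_n x^(n-2).
Substitute into P(x) y'' + Q(x) y' + R(x) y = 0 with P(x) = x^2 + 1, Q(x) = -3x, R(x) = 8, and match powers of x.
Initial conditions: a_0 = -2, a_1 = -2.
Setting the coefficient of each power of x to zero and solving order by order (substituting the coefficients already found):
  x^0: 2 a_2 + 8 a_0 = 0  ->  2 a_2 = -8 a_0 = 16  ->  a_2 = 8
  x^1: 6 a_3 + 5 a_1 = 0  ->  6 a_3 = -5 a_1 = 10  ->  a_3 = 5/3
  x^2: 12 a_4 + 4 a_2 = 0  ->  12 a_4 = -4 a_2 = -32  ->  a_4 = -8/3
  x^3: 20 a_5 + 5 a_3 = 0  ->  20 a_5 = -5 a_3 = -25/3  ->  a_5 = -5/12
Truncated series: y(x) = -2 - 2 x + 8 x^2 + (5/3) x^3 - (8/3) x^4 - (5/12) x^5 + O(x^6).

a_0 = -2; a_1 = -2; a_2 = 8; a_3 = 5/3; a_4 = -8/3; a_5 = -5/12


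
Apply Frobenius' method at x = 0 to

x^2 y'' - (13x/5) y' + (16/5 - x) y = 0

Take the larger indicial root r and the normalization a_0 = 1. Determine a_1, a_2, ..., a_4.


Write in Frobenius form y'' + (p(x)/x) y' + (q(x)/x^2) y = 0:
  p(x) = -13/5,  q(x) = 16/5 - x.
Indicial equation: r(r-1) + (-13/5) r + (16/5) = 0 -> roots r_1 = 2, r_2 = 8/5.
Take r = r_1 = 2. Let y(x) = x^r sum_{n>=0} a_n x^n with a_0 = 1.
Substitute y = x^r sum a_n x^n and match x^{r+n}. The recurrence is
  D(n) a_n - 1 a_{n-1} = 0,  where D(n) = (r+n)(r+n-1) + (-13/5)(r+n) + (16/5).
  a_n = 1 / D(n) * a_{n-1}.
Since the indicial polynomial factors as (r - r_1)(r - r_2), D(n) = (r_1 + n - r_1)(r_1 + n - r_2) = n(n + 2/5).
Evaluating step by step (a_0 = 1):
  n = 1: D(1) = 1(1 + 2/5) = 7/5; numerator = 1(1) = 1; a_1 = (1)/(7/5) = 5/7
  n = 2: D(2) = 2(2 + 2/5) = 24/5; numerator = 1(5/7) = 5/7; a_2 = (5/7)/(24/5) = 25/168
  n = 3: D(3) = 3(3 + 2/5) = 51/5; numerator = 1(25/168) = 25/168; a_3 = (25/168)/(51/5) = 125/8568
  n = 4: D(4) = 4(4 + 2/5) = 88/5; numerator = 1(125/8568) = 125/8568; a_4 = (125/8568)/(88/5) = 625/753984

r = 2; a_0 = 1; a_1 = 5/7; a_2 = 25/168; a_3 = 125/8568; a_4 = 625/753984


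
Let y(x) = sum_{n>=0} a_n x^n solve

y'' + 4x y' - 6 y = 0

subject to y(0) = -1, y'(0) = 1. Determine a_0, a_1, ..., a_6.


Ansatz: y(x) = sum_{n>=0} a_n x^n, so y'(x) = sum_{n>=1} n a_n x^(n-1) and y''(x) = sum_{n>=2} n(n-1) a_n x^(n-2).
Substitute into P(x) y'' + Q(x) y' + R(x) y = 0 with P(x) = 1, Q(x) = 4x, R(x) = -6, and match powers of x.
Initial conditions: a_0 = -1, a_1 = 1.
Setting the coefficient of each power of x to zero and solving order by order (substituting the coefficients already found):
  x^0: 2 a_2 - 6 a_0 = 0  ->  2 a_2 = 6 a_0 = -6  ->  a_2 = -3
  x^1: 6 a_3 - 2 a_1 = 0  ->  6 a_3 = 2 a_1 = 2  ->  a_3 = 1/3
  x^2: 12 a_4 + 2 a_2 = 0  ->  12 a_4 = -2 a_2 = 6  ->  a_4 = 1/2
  x^3: 20 a_5 + 6 a_3 = 0  ->  20 a_5 = -6 a_3 = -2  ->  a_5 = -1/10
  x^4: 30 a_6 + 10 a_4 = 0  ->  30 a_6 = -10 a_4 = -5  ->  a_6 = -1/6
Truncated series: y(x) = -1 + x - 3 x^2 + (1/3) x^3 + (1/2) x^4 - (1/10) x^5 - (1/6) x^6 + O(x^7).

a_0 = -1; a_1 = 1; a_2 = -3; a_3 = 1/3; a_4 = 1/2; a_5 = -1/10; a_6 = -1/6


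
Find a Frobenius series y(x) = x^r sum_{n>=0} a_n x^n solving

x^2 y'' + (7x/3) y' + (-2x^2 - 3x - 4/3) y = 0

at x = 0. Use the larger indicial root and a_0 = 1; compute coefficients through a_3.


Write in Frobenius form y'' + (p(x)/x) y' + (q(x)/x^2) y = 0:
  p(x) = 7/3,  q(x) = -2x^2 - 3x - 4/3.
Indicial equation: r(r-1) + (7/3) r + (-4/3) = 0 -> roots r_1 = 2/3, r_2 = -2.
Take r = r_1 = 2/3. Let y(x) = x^r sum_{n>=0} a_n x^n with a_0 = 1.
Substitute y = x^r sum a_n x^n and match x^{r+n}. The recurrence is
  D(n) a_n - 3 a_{n-1} - 2 a_{n-2} = 0,  where D(n) = (r+n)(r+n-1) + (7/3)(r+n) + (-4/3).
  a_n = [3 a_{n-1} + 2 a_{n-2}] / D(n).
Since the indicial polynomial factors as (r - r_1)(r - r_2), D(n) = (r_1 + n - r_1)(r_1 + n - r_2) = n(n + 8/3).
Evaluating step by step (a_0 = 1):
  n = 1: D(1) = 1(1 + 8/3) = 11/3; numerator = 3(1) = 3; a_1 = (3)/(11/3) = 9/11
  n = 2: D(2) = 2(2 + 8/3) = 28/3; numerator = 3(9/11) + 2(1) = 49/11; a_2 = (49/11)/(28/3) = 21/44
  n = 3: D(3) = 3(3 + 8/3) = 17; numerator = 3(21/44) + 2(9/11) = 135/44; a_3 = (135/44)/(17) = 135/748

r = 2/3; a_0 = 1; a_1 = 9/11; a_2 = 21/44; a_3 = 135/748


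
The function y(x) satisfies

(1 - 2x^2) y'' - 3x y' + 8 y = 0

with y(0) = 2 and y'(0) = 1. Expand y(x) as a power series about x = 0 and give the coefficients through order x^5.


Ansatz: y(x) = sum_{n>=0} a_n x^n, so y'(x) = sum_{n>=1} n a_n x^(n-1) and y''(x) = sum_{n>=2} n(n-1) a_n x^(n-2).
Substitute into P(x) y'' + Q(x) y' + R(x) y = 0 with P(x) = 1 - 2x^2, Q(x) = -3x, R(x) = 8, and match powers of x.
Initial conditions: a_0 = 2, a_1 = 1.
Setting the coefficient of each power of x to zero and solving order by order (substituting the coefficients already found):
  x^0: 2 a_2 + 8 a_0 = 0  ->  2 a_2 = -8 a_0 = -16  ->  a_2 = -8
  x^1: 6 a_3 + 5 a_1 = 0  ->  6 a_3 = -5 a_1 = -5  ->  a_3 = -5/6
  x^2: 12 a_4 - 2 a_2 = 0  ->  12 a_4 = 2 a_2 = -16  ->  a_4 = -4/3
  x^3: 20 a_5 - 13 a_3 = 0  ->  20 a_5 = 13 a_3 = -65/6  ->  a_5 = -13/24
Truncated series: y(x) = 2 + x - 8 x^2 - (5/6) x^3 - (4/3) x^4 - (13/24) x^5 + O(x^6).

a_0 = 2; a_1 = 1; a_2 = -8; a_3 = -5/6; a_4 = -4/3; a_5 = -13/24


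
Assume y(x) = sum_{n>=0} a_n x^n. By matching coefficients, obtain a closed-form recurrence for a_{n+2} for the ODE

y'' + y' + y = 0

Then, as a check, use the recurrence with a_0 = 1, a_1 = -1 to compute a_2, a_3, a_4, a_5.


Substitute y = sum_n a_n x^n.
y''(x) has coefficient (n+2)(n+1) a_{n+2} at x^n;
y'(x) has coefficient (n+1) a_{n+1} at x^n;
y(x) has coefficient 1 a_n at x^n.
Matching x^n: (n+2)(n+1) a_{n+2} + (n+1) a_{n+1} + 1 a_n = 0.
Thus a_{n+2} = [-(n+1) a_{n+1} - 1 a_n] / ((n+1)(n+2)).

Check with a_0 = 1, a_1 = -1 (apply the recurrence for n = 0, 1, 2, 3): a_0 = 1, a_1 = -1, a_2 = 0, a_3 = 1/6, a_4 = -1/24, a_5 = 0.

a_(n+2) = [-(n+1) a_(n+1) - 1 a_n] / ((n+1)(n+2)); check: a_0 = 1, a_1 = -1, a_2 = 0, a_3 = 1/6, a_4 = -1/24, a_5 = 0


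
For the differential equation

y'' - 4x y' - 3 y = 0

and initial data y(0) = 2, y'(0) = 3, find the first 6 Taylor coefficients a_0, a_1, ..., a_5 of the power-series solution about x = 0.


Ansatz: y(x) = sum_{n>=0} a_n x^n, so y'(x) = sum_{n>=1} n a_n x^(n-1) and y''(x) = sum_{n>=2} n(n-1) a_n x^(n-2).
Substitute into P(x) y'' + Q(x) y' + R(x) y = 0 with P(x) = 1, Q(x) = -4x, R(x) = -3, and match powers of x.
Initial conditions: a_0 = 2, a_1 = 3.
Setting the coefficient of each power of x to zero and solving order by order (substituting the coefficients already found):
  x^0: 2 a_2 - 3 a_0 = 0  ->  2 a_2 = 3 a_0 = 6  ->  a_2 = 3
  x^1: 6 a_3 - 7 a_1 = 0  ->  6 a_3 = 7 a_1 = 21  ->  a_3 = 7/2
  x^2: 12 a_4 - 11 a_2 = 0  ->  12 a_4 = 11 a_2 = 33  ->  a_4 = 11/4
  x^3: 20 a_5 - 15 a_3 = 0  ->  20 a_5 = 15 a_3 = 105/2  ->  a_5 = 21/8
Truncated series: y(x) = 2 + 3 x + 3 x^2 + (7/2) x^3 + (11/4) x^4 + (21/8) x^5 + O(x^6).

a_0 = 2; a_1 = 3; a_2 = 3; a_3 = 7/2; a_4 = 11/4; a_5 = 21/8


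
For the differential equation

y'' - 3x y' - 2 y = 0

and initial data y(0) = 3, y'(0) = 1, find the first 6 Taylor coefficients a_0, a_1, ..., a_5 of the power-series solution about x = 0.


Ansatz: y(x) = sum_{n>=0} a_n x^n, so y'(x) = sum_{n>=1} n a_n x^(n-1) and y''(x) = sum_{n>=2} n(n-1) a_n x^(n-2).
Substitute into P(x) y'' + Q(x) y' + R(x) y = 0 with P(x) = 1, Q(x) = -3x, R(x) = -2, and match powers of x.
Initial conditions: a_0 = 3, a_1 = 1.
Setting the coefficient of each power of x to zero and solving order by order (substituting the coefficients already found):
  x^0: 2 a_2 - 2 a_0 = 0  ->  2 a_2 = 2 a_0 = 6  ->  a_2 = 3
  x^1: 6 a_3 - 5 a_1 = 0  ->  6 a_3 = 5 a_1 = 5  ->  a_3 = 5/6
  x^2: 12 a_4 - 8 a_2 = 0  ->  12 a_4 = 8 a_2 = 24  ->  a_4 = 2
  x^3: 20 a_5 - 11 a_3 = 0  ->  20 a_5 = 11 a_3 = 55/6  ->  a_5 = 11/24
Truncated series: y(x) = 3 + x + 3 x^2 + (5/6) x^3 + 2 x^4 + (11/24) x^5 + O(x^6).

a_0 = 3; a_1 = 1; a_2 = 3; a_3 = 5/6; a_4 = 2; a_5 = 11/24


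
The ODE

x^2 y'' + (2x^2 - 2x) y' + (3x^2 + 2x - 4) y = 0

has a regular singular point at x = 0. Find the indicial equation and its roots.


Divide by x^2 to reach normal form y'' + P_1(x) y' + P_2(x) y = 0 with P_1(x) = 2 - 2/x and P_2(x) = 3 + 2/x - 4/x^2.
x = 0 is a singular point because the y'-coefficient 2 - 2/x has a pole at x = 0 and the y-coefficient 3 + 2/x - 4/x^2 has a pole at x = 0.
It is a regular singular point because x P_1(x) = p(x) = 2x - 2 and x^2 P_2(x) = q(x) = 3x^2 + 2x - 4 are polynomials, hence analytic at x = 0.
p(0) = -2,  q(0) = -4.
Indicial equation: r(r-1) + p(0) r + q(0) = 0, i.e. r^2 + (p(0) - 1) r + q(0) = 0, i.e. r^2 - 3 r - 4 = 0.
Discriminant: (-3)^2 - 4(-4) = 25, so r = (3 ± 5)/2.
Solving: r_1 = 4, r_2 = -1.

indicial: r^2 - 3 r - 4 = 0; roots r_1 = 4, r_2 = -1


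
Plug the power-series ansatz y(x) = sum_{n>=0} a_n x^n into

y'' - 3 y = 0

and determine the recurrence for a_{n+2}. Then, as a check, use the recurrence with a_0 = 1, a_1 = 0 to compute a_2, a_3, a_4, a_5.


Substitute y = sum_n a_n x^n into y'' + (const) y = 0.
y''(x) = sum_{n>=0} (n+2)(n+1) a_{n+2} x^n.
The ODE becomes sum_n [(n+2)(n+1) a_{n+2} - 3 a_n] x^n = 0.
Setting each coefficient to zero gives the recurrence:
  (n+2)(n+1) a_{n+2} - 3 a_n = 0,
  a_{n+2} = 3 / ((n+1)(n+2)) a_n.

Check with a_0 = 1, a_1 = 0 (apply the recurrence for n = 0, 1, 2, 3): a_0 = 1, a_1 = 0, a_2 = 3/2, a_3 = 0, a_4 = 3/8, a_5 = 0.

a_{n+2} = 3/((n+1)(n+2)) * a_n; check: a_0 = 1, a_1 = 0, a_2 = 3/2, a_3 = 0, a_4 = 3/8, a_5 = 0


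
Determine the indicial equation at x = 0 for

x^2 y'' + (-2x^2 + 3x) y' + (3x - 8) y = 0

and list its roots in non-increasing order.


Divide by x^2 to reach normal form y'' + P_1(x) y' + P_2(x) y = 0 with P_1(x) = -2 + 3/x and P_2(x) = 3/x - 8/x^2.
x = 0 is a singular point because the y'-coefficient -2 + 3/x has a pole at x = 0 and the y-coefficient 3/x - 8/x^2 has a pole at x = 0.
It is a regular singular point because x P_1(x) = p(x) = 3 - 2x and x^2 P_2(x) = q(x) = 3x - 8 are polynomials, hence analytic at x = 0.
p(0) = 3,  q(0) = -8.
Indicial equation: r(r-1) + p(0) r + q(0) = 0, i.e. r^2 + (p(0) - 1) r + q(0) = 0, i.e. r^2 + 2 r - 8 = 0.
Discriminant: (2)^2 - 4(-8) = 36, so r = (-2 ± 6)/2.
Solving: r_1 = 2, r_2 = -4.

indicial: r^2 + 2 r - 8 = 0; roots r_1 = 2, r_2 = -4


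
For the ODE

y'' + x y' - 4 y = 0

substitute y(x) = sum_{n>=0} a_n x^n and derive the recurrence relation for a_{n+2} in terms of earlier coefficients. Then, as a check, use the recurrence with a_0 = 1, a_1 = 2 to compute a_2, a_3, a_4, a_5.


Substitute y = sum_n a_n x^n.
y''(x) has coefficient (n+2)(n+1) a_{n+2} at x^n;
x y'(x) has coefficient n a_n at x^n (shift);
-4 y(x) has coefficient -4 a_n at x^n.
Matching x^n: (n+2)(n+1) a_{n+2} + (n - 4) a_n = 0.
Thus a_{n+2} = (-n + 4) / ((n+1)(n+2)) * a_n.

Check with a_0 = 1, a_1 = 2 (apply the recurrence for n = 0, 1, 2, 3): a_0 = 1, a_1 = 2, a_2 = 2, a_3 = 1, a_4 = 1/3, a_5 = 1/20.

a_(n+2) = (-n + 4) / ((n+1)(n+2)) * a_n; check: a_0 = 1, a_1 = 2, a_2 = 2, a_3 = 1, a_4 = 1/3, a_5 = 1/20


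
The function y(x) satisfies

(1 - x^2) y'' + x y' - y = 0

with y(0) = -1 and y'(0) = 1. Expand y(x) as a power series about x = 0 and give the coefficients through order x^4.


Ansatz: y(x) = sum_{n>=0} a_n x^n, so y'(x) = sum_{n>=1} n a_n x^(n-1) and y''(x) = sum_{n>=2} n(n-1) a_n x^(n-2).
Substitute into P(x) y'' + Q(x) y' + R(x) y = 0 with P(x) = 1 - x^2, Q(x) = x, R(x) = -1, and match powers of x.
Initial conditions: a_0 = -1, a_1 = 1.
Setting the coefficient of each power of x to zero and solving order by order (substituting the coefficients already found):
  x^0: 2 a_2 - a_0 = 0  ->  2 a_2 = a_0 = -1  ->  a_2 = -1/2
  x^1: 6 a_3 = 0  ->  a_3 = 0
  x^2: 12 a_4 - a_2 = 0  ->  12 a_4 = a_2 = -1/2  ->  a_4 = -1/24
Truncated series: y(x) = -1 + x - (1/2) x^2 - (1/24) x^4 + O(x^5).

a_0 = -1; a_1 = 1; a_2 = -1/2; a_3 = 0; a_4 = -1/24


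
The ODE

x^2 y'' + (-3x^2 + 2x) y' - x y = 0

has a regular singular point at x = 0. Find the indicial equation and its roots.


Divide by x^2 to reach normal form y'' + P_1(x) y' + P_2(x) y = 0 with P_1(x) = -3 + 2/x and P_2(x) = -1/x.
x = 0 is a singular point because the y'-coefficient -3 + 2/x has a pole at x = 0 and the y-coefficient -1/x has a pole at x = 0.
It is a regular singular point because x P_1(x) = p(x) = 2 - 3x and x^2 P_2(x) = q(x) = -x are polynomials, hence analytic at x = 0.
p(0) = 2,  q(0) = 0.
Indicial equation: r(r-1) + p(0) r + q(0) = 0, i.e. r^2 + (p(0) - 1) r + q(0) = 0, i.e. r^2 + 1 r = 0.
Discriminant: (1)^2 - 4(0) = 1, so r = (-1 ± 1)/2.
Solving: r_1 = 0, r_2 = -1.

indicial: r^2 + 1 r = 0; roots r_1 = 0, r_2 = -1


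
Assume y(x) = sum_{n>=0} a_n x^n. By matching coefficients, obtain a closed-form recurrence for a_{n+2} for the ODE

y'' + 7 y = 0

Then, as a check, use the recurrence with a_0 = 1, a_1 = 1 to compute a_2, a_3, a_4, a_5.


Substitute y = sum_n a_n x^n into y'' + (const) y = 0.
y''(x) = sum_{n>=0} (n+2)(n+1) a_{n+2} x^n.
The ODE becomes sum_n [(n+2)(n+1) a_{n+2} + 7 a_n] x^n = 0.
Setting each coefficient to zero gives the recurrence:
  (n+2)(n+1) a_{n+2} + 7 a_n = 0,
  a_{n+2} = -7 / ((n+1)(n+2)) a_n.

Check with a_0 = 1, a_1 = 1 (apply the recurrence for n = 0, 1, 2, 3): a_0 = 1, a_1 = 1, a_2 = -7/2, a_3 = -7/6, a_4 = 49/24, a_5 = 49/120.

a_{n+2} = -7/((n+1)(n+2)) * a_n; check: a_0 = 1, a_1 = 1, a_2 = -7/2, a_3 = -7/6, a_4 = 49/24, a_5 = 49/120


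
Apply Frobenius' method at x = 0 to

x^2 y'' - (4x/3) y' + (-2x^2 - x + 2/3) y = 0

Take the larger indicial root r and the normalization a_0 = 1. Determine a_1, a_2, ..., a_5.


Write in Frobenius form y'' + (p(x)/x) y' + (q(x)/x^2) y = 0:
  p(x) = -4/3,  q(x) = -2x^2 - x + 2/3.
Indicial equation: r(r-1) + (-4/3) r + (2/3) = 0 -> roots r_1 = 2, r_2 = 1/3.
Take r = r_1 = 2. Let y(x) = x^r sum_{n>=0} a_n x^n with a_0 = 1.
Substitute y = x^r sum a_n x^n and match x^{r+n}. The recurrence is
  D(n) a_n - 1 a_{n-1} - 2 a_{n-2} = 0,  where D(n) = (r+n)(r+n-1) + (-4/3)(r+n) + (2/3).
  a_n = [1 a_{n-1} + 2 a_{n-2}] / D(n).
Since the indicial polynomial factors as (r - r_1)(r - r_2), D(n) = (r_1 + n - r_1)(r_1 + n - r_2) = n(n + 5/3).
Evaluating step by step (a_0 = 1):
  n = 1: D(1) = 1(1 + 5/3) = 8/3; numerator = 1(1) = 1; a_1 = (1)/(8/3) = 3/8
  n = 2: D(2) = 2(2 + 5/3) = 22/3; numerator = 1(3/8) + 2(1) = 19/8; a_2 = (19/8)/(22/3) = 57/176
  n = 3: D(3) = 3(3 + 5/3) = 14; numerator = 1(57/176) + 2(3/8) = 189/176; a_3 = (189/176)/(14) = 27/352
  n = 4: D(4) = 4(4 + 5/3) = 68/3; numerator = 1(27/352) + 2(57/176) = 255/352; a_4 = (255/352)/(68/3) = 45/1408
  n = 5: D(5) = 5(5 + 5/3) = 100/3; numerator = 1(45/1408) + 2(27/352) = 261/1408; a_5 = (261/1408)/(100/3) = 783/140800

r = 2; a_0 = 1; a_1 = 3/8; a_2 = 57/176; a_3 = 27/352; a_4 = 45/1408; a_5 = 783/140800


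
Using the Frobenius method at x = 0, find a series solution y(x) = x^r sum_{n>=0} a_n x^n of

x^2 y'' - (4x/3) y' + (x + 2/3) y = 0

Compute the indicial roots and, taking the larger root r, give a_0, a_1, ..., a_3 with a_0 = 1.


Write in Frobenius form y'' + (p(x)/x) y' + (q(x)/x^2) y = 0:
  p(x) = -4/3,  q(x) = x + 2/3.
Indicial equation: r(r-1) + (-4/3) r + (2/3) = 0 -> roots r_1 = 2, r_2 = 1/3.
Take r = r_1 = 2. Let y(x) = x^r sum_{n>=0} a_n x^n with a_0 = 1.
Substitute y = x^r sum a_n x^n and match x^{r+n}. The recurrence is
  D(n) a_n + 1 a_{n-1} = 0,  where D(n) = (r+n)(r+n-1) + (-4/3)(r+n) + (2/3).
  a_n = -1 / D(n) * a_{n-1}.
Since the indicial polynomial factors as (r - r_1)(r - r_2), D(n) = (r_1 + n - r_1)(r_1 + n - r_2) = n(n + 5/3).
Evaluating step by step (a_0 = 1):
  n = 1: D(1) = 1(1 + 5/3) = 8/3; numerator = -1(1) = -1; a_1 = (-1)/(8/3) = -3/8
  n = 2: D(2) = 2(2 + 5/3) = 22/3; numerator = -1(-3/8) = 3/8; a_2 = (3/8)/(22/3) = 9/176
  n = 3: D(3) = 3(3 + 5/3) = 14; numerator = -1(9/176) = -9/176; a_3 = (-9/176)/(14) = -9/2464

r = 2; a_0 = 1; a_1 = -3/8; a_2 = 9/176; a_3 = -9/2464


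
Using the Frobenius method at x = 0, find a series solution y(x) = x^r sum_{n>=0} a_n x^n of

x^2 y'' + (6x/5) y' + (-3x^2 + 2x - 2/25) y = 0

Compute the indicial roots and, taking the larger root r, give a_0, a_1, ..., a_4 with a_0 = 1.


Write in Frobenius form y'' + (p(x)/x) y' + (q(x)/x^2) y = 0:
  p(x) = 6/5,  q(x) = -3x^2 + 2x - 2/25.
Indicial equation: r(r-1) + (6/5) r + (-2/25) = 0 -> roots r_1 = 1/5, r_2 = -2/5.
Take r = r_1 = 1/5. Let y(x) = x^r sum_{n>=0} a_n x^n with a_0 = 1.
Substitute y = x^r sum a_n x^n and match x^{r+n}. The recurrence is
  D(n) a_n + 2 a_{n-1} - 3 a_{n-2} = 0,  where D(n) = (r+n)(r+n-1) + (6/5)(r+n) + (-2/25).
  a_n = [-2 a_{n-1} + 3 a_{n-2}] / D(n).
Since the indicial polynomial factors as (r - r_1)(r - r_2), D(n) = (r_1 + n - r_1)(r_1 + n - r_2) = n(n + 3/5).
Evaluating step by step (a_0 = 1):
  n = 1: D(1) = 1(1 + 3/5) = 8/5; numerator = -2(1) = -2; a_1 = (-2)/(8/5) = -5/4
  n = 2: D(2) = 2(2 + 3/5) = 26/5; numerator = -2(-5/4) + 3(1) = 11/2; a_2 = (11/2)/(26/5) = 55/52
  n = 3: D(3) = 3(3 + 3/5) = 54/5; numerator = -2(55/52) + 3(-5/4) = -305/52; a_3 = (-305/52)/(54/5) = -1525/2808
  n = 4: D(4) = 4(4 + 3/5) = 92/5; numerator = -2(-1525/2808) + 3(55/52) = 115/27; a_4 = (115/27)/(92/5) = 25/108

r = 1/5; a_0 = 1; a_1 = -5/4; a_2 = 55/52; a_3 = -1525/2808; a_4 = 25/108


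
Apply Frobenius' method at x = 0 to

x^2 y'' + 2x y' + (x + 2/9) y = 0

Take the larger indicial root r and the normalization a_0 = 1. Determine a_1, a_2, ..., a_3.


Write in Frobenius form y'' + (p(x)/x) y' + (q(x)/x^2) y = 0:
  p(x) = 2,  q(x) = x + 2/9.
Indicial equation: r(r-1) + (2) r + (2/9) = 0 -> roots r_1 = -1/3, r_2 = -2/3.
Take r = r_1 = -1/3. Let y(x) = x^r sum_{n>=0} a_n x^n with a_0 = 1.
Substitute y = x^r sum a_n x^n and match x^{r+n}. The recurrence is
  D(n) a_n + 1 a_{n-1} = 0,  where D(n) = (r+n)(r+n-1) + (2)(r+n) + (2/9).
  a_n = -1 / D(n) * a_{n-1}.
Since the indicial polynomial factors as (r - r_1)(r - r_2), D(n) = (r_1 + n - r_1)(r_1 + n - r_2) = n(n + 1/3).
Evaluating step by step (a_0 = 1):
  n = 1: D(1) = 1(1 + 1/3) = 4/3; numerator = -1(1) = -1; a_1 = (-1)/(4/3) = -3/4
  n = 2: D(2) = 2(2 + 1/3) = 14/3; numerator = -1(-3/4) = 3/4; a_2 = (3/4)/(14/3) = 9/56
  n = 3: D(3) = 3(3 + 1/3) = 10; numerator = -1(9/56) = -9/56; a_3 = (-9/56)/(10) = -9/560

r = -1/3; a_0 = 1; a_1 = -3/4; a_2 = 9/56; a_3 = -9/560


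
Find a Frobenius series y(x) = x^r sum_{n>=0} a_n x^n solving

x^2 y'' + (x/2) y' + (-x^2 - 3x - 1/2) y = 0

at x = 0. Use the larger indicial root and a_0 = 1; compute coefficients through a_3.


Write in Frobenius form y'' + (p(x)/x) y' + (q(x)/x^2) y = 0:
  p(x) = 1/2,  q(x) = -x^2 - 3x - 1/2.
Indicial equation: r(r-1) + (1/2) r + (-1/2) = 0 -> roots r_1 = 1, r_2 = -1/2.
Take r = r_1 = 1. Let y(x) = x^r sum_{n>=0} a_n x^n with a_0 = 1.
Substitute y = x^r sum a_n x^n and match x^{r+n}. The recurrence is
  D(n) a_n - 3 a_{n-1} - 1 a_{n-2} = 0,  where D(n) = (r+n)(r+n-1) + (1/2)(r+n) + (-1/2).
  a_n = [3 a_{n-1} + 1 a_{n-2}] / D(n).
Since the indicial polynomial factors as (r - r_1)(r - r_2), D(n) = (r_1 + n - r_1)(r_1 + n - r_2) = n(n + 3/2).
Evaluating step by step (a_0 = 1):
  n = 1: D(1) = 1(1 + 3/2) = 5/2; numerator = 3(1) = 3; a_1 = (3)/(5/2) = 6/5
  n = 2: D(2) = 2(2 + 3/2) = 7; numerator = 3(6/5) + 1(1) = 23/5; a_2 = (23/5)/(7) = 23/35
  n = 3: D(3) = 3(3 + 3/2) = 27/2; numerator = 3(23/35) + 1(6/5) = 111/35; a_3 = (111/35)/(27/2) = 74/315

r = 1; a_0 = 1; a_1 = 6/5; a_2 = 23/35; a_3 = 74/315


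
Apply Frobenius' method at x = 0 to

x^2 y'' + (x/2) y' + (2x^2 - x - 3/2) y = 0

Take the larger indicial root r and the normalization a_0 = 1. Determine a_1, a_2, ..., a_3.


Write in Frobenius form y'' + (p(x)/x) y' + (q(x)/x^2) y = 0:
  p(x) = 1/2,  q(x) = 2x^2 - x - 3/2.
Indicial equation: r(r-1) + (1/2) r + (-3/2) = 0 -> roots r_1 = 3/2, r_2 = -1.
Take r = r_1 = 3/2. Let y(x) = x^r sum_{n>=0} a_n x^n with a_0 = 1.
Substitute y = x^r sum a_n x^n and match x^{r+n}. The recurrence is
  D(n) a_n - 1 a_{n-1} + 2 a_{n-2} = 0,  where D(n) = (r+n)(r+n-1) + (1/2)(r+n) + (-3/2).
  a_n = [1 a_{n-1} - 2 a_{n-2}] / D(n).
Since the indicial polynomial factors as (r - r_1)(r - r_2), D(n) = (r_1 + n - r_1)(r_1 + n - r_2) = n(n + 5/2).
Evaluating step by step (a_0 = 1):
  n = 1: D(1) = 1(1 + 5/2) = 7/2; numerator = 1(1) = 1; a_1 = (1)/(7/2) = 2/7
  n = 2: D(2) = 2(2 + 5/2) = 9; numerator = 1(2/7) - 2(1) = -12/7; a_2 = (-12/7)/(9) = -4/21
  n = 3: D(3) = 3(3 + 5/2) = 33/2; numerator = 1(-4/21) - 2(2/7) = -16/21; a_3 = (-16/21)/(33/2) = -32/693

r = 3/2; a_0 = 1; a_1 = 2/7; a_2 = -4/21; a_3 = -32/693


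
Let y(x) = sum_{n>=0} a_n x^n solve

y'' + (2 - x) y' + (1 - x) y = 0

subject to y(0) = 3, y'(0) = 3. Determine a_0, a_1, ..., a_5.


Ansatz: y(x) = sum_{n>=0} a_n x^n, so y'(x) = sum_{n>=1} n a_n x^(n-1) and y''(x) = sum_{n>=2} n(n-1) a_n x^(n-2).
Substitute into P(x) y'' + Q(x) y' + R(x) y = 0 with P(x) = 1, Q(x) = 2 - x, R(x) = 1 - x, and match powers of x.
Initial conditions: a_0 = 3, a_1 = 3.
Setting the coefficient of each power of x to zero and solving order by order (substituting the coefficients already found):
  x^0: 2 a_2 + 2 a_1 + a_0 = 0  ->  2 a_2 = -2 a_1 - a_0 = -9  ->  a_2 = -9/2
  x^1: 6 a_3 + 4 a_2 - a_0 = 0  ->  6 a_3 = -4 a_2 + a_0 = 21  ->  a_3 = 7/2
  x^2: 12 a_4 + 6 a_3 - a_2 - a_1 = 0  ->  12 a_4 = -6 a_3 + a_2 + a_1 = -45/2  ->  a_4 = -15/8
  x^3: 20 a_5 + 8 a_4 - 2 a_3 - a_2 = 0  ->  20 a_5 = -8 a_4 + 2 a_3 + a_2 = 35/2  ->  a_5 = 7/8
Truncated series: y(x) = 3 + 3 x - (9/2) x^2 + (7/2) x^3 - (15/8) x^4 + (7/8) x^5 + O(x^6).

a_0 = 3; a_1 = 3; a_2 = -9/2; a_3 = 7/2; a_4 = -15/8; a_5 = 7/8


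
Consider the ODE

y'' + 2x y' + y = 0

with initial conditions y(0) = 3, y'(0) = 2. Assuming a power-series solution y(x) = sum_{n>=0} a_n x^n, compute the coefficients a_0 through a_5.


Ansatz: y(x) = sum_{n>=0} a_n x^n, so y'(x) = sum_{n>=1} n a_n x^(n-1) and y''(x) = sum_{n>=2} n(n-1) a_n x^(n-2).
Substitute into P(x) y'' + Q(x) y' + R(x) y = 0 with P(x) = 1, Q(x) = 2x, R(x) = 1, and match powers of x.
Initial conditions: a_0 = 3, a_1 = 2.
Setting the coefficient of each power of x to zero and solving order by order (substituting the coefficients already found):
  x^0: 2 a_2 + a_0 = 0  ->  2 a_2 = -a_0 = -3  ->  a_2 = -3/2
  x^1: 6 a_3 + 3 a_1 = 0  ->  6 a_3 = -3 a_1 = -6  ->  a_3 = -1
  x^2: 12 a_4 + 5 a_2 = 0  ->  12 a_4 = -5 a_2 = 15/2  ->  a_4 = 5/8
  x^3: 20 a_5 + 7 a_3 = 0  ->  20 a_5 = -7 a_3 = 7  ->  a_5 = 7/20
Truncated series: y(x) = 3 + 2 x - (3/2) x^2 - x^3 + (5/8) x^4 + (7/20) x^5 + O(x^6).

a_0 = 3; a_1 = 2; a_2 = -3/2; a_3 = -1; a_4 = 5/8; a_5 = 7/20


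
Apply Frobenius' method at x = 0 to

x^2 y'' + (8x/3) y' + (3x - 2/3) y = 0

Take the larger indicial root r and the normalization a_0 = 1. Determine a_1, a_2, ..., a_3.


Write in Frobenius form y'' + (p(x)/x) y' + (q(x)/x^2) y = 0:
  p(x) = 8/3,  q(x) = 3x - 2/3.
Indicial equation: r(r-1) + (8/3) r + (-2/3) = 0 -> roots r_1 = 1/3, r_2 = -2.
Take r = r_1 = 1/3. Let y(x) = x^r sum_{n>=0} a_n x^n with a_0 = 1.
Substitute y = x^r sum a_n x^n and match x^{r+n}. The recurrence is
  D(n) a_n + 3 a_{n-1} = 0,  where D(n) = (r+n)(r+n-1) + (8/3)(r+n) + (-2/3).
  a_n = -3 / D(n) * a_{n-1}.
Since the indicial polynomial factors as (r - r_1)(r - r_2), D(n) = (r_1 + n - r_1)(r_1 + n - r_2) = n(n + 7/3).
Evaluating step by step (a_0 = 1):
  n = 1: D(1) = 1(1 + 7/3) = 10/3; numerator = -3(1) = -3; a_1 = (-3)/(10/3) = -9/10
  n = 2: D(2) = 2(2 + 7/3) = 26/3; numerator = -3(-9/10) = 27/10; a_2 = (27/10)/(26/3) = 81/260
  n = 3: D(3) = 3(3 + 7/3) = 16; numerator = -3(81/260) = -243/260; a_3 = (-243/260)/(16) = -243/4160

r = 1/3; a_0 = 1; a_1 = -9/10; a_2 = 81/260; a_3 = -243/4160


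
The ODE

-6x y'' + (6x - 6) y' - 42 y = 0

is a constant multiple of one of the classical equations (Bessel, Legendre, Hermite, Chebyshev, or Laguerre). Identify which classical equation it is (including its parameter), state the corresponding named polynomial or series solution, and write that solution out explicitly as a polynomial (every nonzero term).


All three coefficients share the factor -6; dividing through by -6 gives  x y'' + (1 - x) y' + 7 y = 0.
This matches the Laguerre equation x y'' + (1 - x) y' + n y = 0 with n = 7; the polynomial solution is L_7(x).
With y = sum_k a_k x^k, matching x^k gives (k+1)k a_{k+1} + (k+1) a_{k+1} - k a_k + n a_k = 0, i.e. (k+1)^2 a_{k+1} = (k - n) a_k = (k - 7) a_k. The right side vanishes at k = 7, so the series terminates at degree 7.
Standard normalization L_n(0) = 1 gives a_0 = 1. Work upward with a_{k+1} = (k - 7) a_k / (k+1)^2:
  a_1 = (0 - 7)(1) / 1^2 = -7/1 = -7
  a_2 = (1 - 7)(-7) / 2^2 = 42/4 = 21/2
  a_3 = (2 - 7)(21/2) / 3^2 = (-105/2)/9 = -35/6
  a_4 = (3 - 7)(-35/6) / 4^2 = (70/3)/16 = 35/24
  a_5 = (4 - 7)(35/24) / 5^2 = (-35/8)/25 = -7/40
  a_6 = (5 - 7)(-7/40) / 6^2 = (7/20)/36 = 7/720
  a_7 = (6 - 7)(7/720) / 7^2 = (-7/720)/49 = -1/5040
Hence L_7(x) = -x^7/5040 + 7 x^6/720 - 7 x^5/40 + 35 x^4/24 - 35 x^3/6 + 21 x^2/2 - 7 x + 1.

L_7(x); series = -x^7/5040 + 7 x^6/720 - 7 x^5/40 + 35 x^4/24 - 35 x^3/6 + 21 x^2/2 - 7 x + 1


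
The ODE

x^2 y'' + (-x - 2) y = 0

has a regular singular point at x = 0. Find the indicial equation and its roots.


Divide by x^2 to reach normal form y'' + P_1(x) y' + P_2(x) y = 0 with P_1(x) = 0 and P_2(x) = -1/x - 2/x^2.
x = 0 is a singular point because the y-coefficient -1/x - 2/x^2 has a pole at x = 0.
It is a regular singular point because x P_1(x) = p(x) = 0 and x^2 P_2(x) = q(x) = -x - 2 are polynomials, hence analytic at x = 0.
p(0) = 0,  q(0) = -2.
Indicial equation: r(r-1) + p(0) r + q(0) = 0, i.e. r^2 + (p(0) - 1) r + q(0) = 0, i.e. r^2 - 1 r - 2 = 0.
Discriminant: (-1)^2 - 4(-2) = 9, so r = (1 ± 3)/2.
Solving: r_1 = 2, r_2 = -1.

indicial: r^2 - 1 r - 2 = 0; roots r_1 = 2, r_2 = -1


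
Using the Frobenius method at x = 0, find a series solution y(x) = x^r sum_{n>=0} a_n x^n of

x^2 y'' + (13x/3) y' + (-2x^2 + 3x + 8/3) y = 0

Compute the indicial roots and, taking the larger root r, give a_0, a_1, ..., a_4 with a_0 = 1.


Write in Frobenius form y'' + (p(x)/x) y' + (q(x)/x^2) y = 0:
  p(x) = 13/3,  q(x) = -2x^2 + 3x + 8/3.
Indicial equation: r(r-1) + (13/3) r + (8/3) = 0 -> roots r_1 = -4/3, r_2 = -2.
Take r = r_1 = -4/3. Let y(x) = x^r sum_{n>=0} a_n x^n with a_0 = 1.
Substitute y = x^r sum a_n x^n and match x^{r+n}. The recurrence is
  D(n) a_n + 3 a_{n-1} - 2 a_{n-2} = 0,  where D(n) = (r+n)(r+n-1) + (13/3)(r+n) + (8/3).
  a_n = [-3 a_{n-1} + 2 a_{n-2}] / D(n).
Since the indicial polynomial factors as (r - r_1)(r - r_2), D(n) = (r_1 + n - r_1)(r_1 + n - r_2) = n(n + 2/3).
Evaluating step by step (a_0 = 1):
  n = 1: D(1) = 1(1 + 2/3) = 5/3; numerator = -3(1) = -3; a_1 = (-3)/(5/3) = -9/5
  n = 2: D(2) = 2(2 + 2/3) = 16/3; numerator = -3(-9/5) + 2(1) = 37/5; a_2 = (37/5)/(16/3) = 111/80
  n = 3: D(3) = 3(3 + 2/3) = 11; numerator = -3(111/80) + 2(-9/5) = -621/80; a_3 = (-621/80)/(11) = -621/880
  n = 4: D(4) = 4(4 + 2/3) = 56/3; numerator = -3(-621/880) + 2(111/80) = 861/176; a_4 = (861/176)/(56/3) = 369/1408

r = -4/3; a_0 = 1; a_1 = -9/5; a_2 = 111/80; a_3 = -621/880; a_4 = 369/1408


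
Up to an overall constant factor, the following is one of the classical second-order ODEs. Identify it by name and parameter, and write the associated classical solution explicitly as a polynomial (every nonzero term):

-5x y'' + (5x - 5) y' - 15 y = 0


All three coefficients share the factor -5; dividing through by -5 gives  x y'' + (1 - x) y' + 3 y = 0.
This matches the Laguerre equation x y'' + (1 - x) y' + n y = 0 with n = 3; the polynomial solution is L_3(x).
With y = sum_k a_k x^k, matching x^k gives (k+1)k a_{k+1} + (k+1) a_{k+1} - k a_k + n a_k = 0, i.e. (k+1)^2 a_{k+1} = (k - n) a_k = (k - 3) a_k. The right side vanishes at k = 3, so the series terminates at degree 3.
Standard normalization L_n(0) = 1 gives a_0 = 1. Work upward with a_{k+1} = (k - 3) a_k / (k+1)^2:
  a_1 = (0 - 3)(1) / 1^2 = -3/1 = -3
  a_2 = (1 - 3)(-3) / 2^2 = 6/4 = 3/2
  a_3 = (2 - 3)(3/2) / 3^2 = (-3/2)/9 = -1/6
Hence L_3(x) = -x^3/6 + 3 x^2/2 - 3 x + 1.

L_3(x); series = -x^3/6 + 3 x^2/2 - 3 x + 1


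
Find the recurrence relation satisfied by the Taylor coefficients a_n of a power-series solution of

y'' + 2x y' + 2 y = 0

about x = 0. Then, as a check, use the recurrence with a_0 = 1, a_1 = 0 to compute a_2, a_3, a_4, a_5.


Substitute y = sum_n a_n x^n.
y''(x) has coefficient (n+2)(n+1) a_{n+2} at x^n;
2 x y'(x) has coefficient 2 n a_n at x^n (shift);
2 y(x) has coefficient 2 a_n at x^n.
Matching x^n: (n+2)(n+1) a_{n+2} + (2n + 2) a_n = 0.
Thus a_{n+2} = (-2n - 2) / ((n+1)(n+2)) * a_n.

Check with a_0 = 1, a_1 = 0 (apply the recurrence for n = 0, 1, 2, 3): a_0 = 1, a_1 = 0, a_2 = -1, a_3 = 0, a_4 = 1/2, a_5 = 0.

a_(n+2) = (-2n - 2) / ((n+1)(n+2)) * a_n; check: a_0 = 1, a_1 = 0, a_2 = -1, a_3 = 0, a_4 = 1/2, a_5 = 0


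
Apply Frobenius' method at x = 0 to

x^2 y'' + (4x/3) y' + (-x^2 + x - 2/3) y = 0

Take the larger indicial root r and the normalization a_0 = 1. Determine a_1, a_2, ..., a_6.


Write in Frobenius form y'' + (p(x)/x) y' + (q(x)/x^2) y = 0:
  p(x) = 4/3,  q(x) = -x^2 + x - 2/3.
Indicial equation: r(r-1) + (4/3) r + (-2/3) = 0 -> roots r_1 = 2/3, r_2 = -1.
Take r = r_1 = 2/3. Let y(x) = x^r sum_{n>=0} a_n x^n with a_0 = 1.
Substitute y = x^r sum a_n x^n and match x^{r+n}. The recurrence is
  D(n) a_n + 1 a_{n-1} - 1 a_{n-2} = 0,  where D(n) = (r+n)(r+n-1) + (4/3)(r+n) + (-2/3).
  a_n = [-1 a_{n-1} + 1 a_{n-2}] / D(n).
Since the indicial polynomial factors as (r - r_1)(r - r_2), D(n) = (r_1 + n - r_1)(r_1 + n - r_2) = n(n + 5/3).
Evaluating step by step (a_0 = 1):
  n = 1: D(1) = 1(1 + 5/3) = 8/3; numerator = -1(1) = -1; a_1 = (-1)/(8/3) = -3/8
  n = 2: D(2) = 2(2 + 5/3) = 22/3; numerator = -1(-3/8) + 1(1) = 11/8; a_2 = (11/8)/(22/3) = 3/16
  n = 3: D(3) = 3(3 + 5/3) = 14; numerator = -1(3/16) + 1(-3/8) = -9/16; a_3 = (-9/16)/(14) = -9/224
  n = 4: D(4) = 4(4 + 5/3) = 68/3; numerator = -1(-9/224) + 1(3/16) = 51/224; a_4 = (51/224)/(68/3) = 9/896
  n = 5: D(5) = 5(5 + 5/3) = 100/3; numerator = -1(9/896) + 1(-9/224) = -45/896; a_5 = (-45/896)/(100/3) = -27/17920
  n = 6: D(6) = 6(6 + 5/3) = 46; numerator = -1(-27/17920) + 1(9/896) = 207/17920; a_6 = (207/17920)/(46) = 9/35840

r = 2/3; a_0 = 1; a_1 = -3/8; a_2 = 3/16; a_3 = -9/224; a_4 = 9/896; a_5 = -27/17920; a_6 = 9/35840


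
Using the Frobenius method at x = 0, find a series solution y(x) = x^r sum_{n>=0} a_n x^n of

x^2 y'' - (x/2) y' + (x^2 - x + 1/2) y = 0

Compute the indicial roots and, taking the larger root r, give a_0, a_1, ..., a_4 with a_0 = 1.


Write in Frobenius form y'' + (p(x)/x) y' + (q(x)/x^2) y = 0:
  p(x) = -1/2,  q(x) = x^2 - x + 1/2.
Indicial equation: r(r-1) + (-1/2) r + (1/2) = 0 -> roots r_1 = 1, r_2 = 1/2.
Take r = r_1 = 1. Let y(x) = x^r sum_{n>=0} a_n x^n with a_0 = 1.
Substitute y = x^r sum a_n x^n and match x^{r+n}. The recurrence is
  D(n) a_n - 1 a_{n-1} + 1 a_{n-2} = 0,  where D(n) = (r+n)(r+n-1) + (-1/2)(r+n) + (1/2).
  a_n = [1 a_{n-1} - 1 a_{n-2}] / D(n).
Since the indicial polynomial factors as (r - r_1)(r - r_2), D(n) = (r_1 + n - r_1)(r_1 + n - r_2) = n(n + 1/2).
Evaluating step by step (a_0 = 1):
  n = 1: D(1) = 1(1 + 1/2) = 3/2; numerator = 1(1) = 1; a_1 = (1)/(3/2) = 2/3
  n = 2: D(2) = 2(2 + 1/2) = 5; numerator = 1(2/3) - 1(1) = -1/3; a_2 = (-1/3)/(5) = -1/15
  n = 3: D(3) = 3(3 + 1/2) = 21/2; numerator = 1(-1/15) - 1(2/3) = -11/15; a_3 = (-11/15)/(21/2) = -22/315
  n = 4: D(4) = 4(4 + 1/2) = 18; numerator = 1(-22/315) - 1(-1/15) = -1/315; a_4 = (-1/315)/(18) = -1/5670

r = 1; a_0 = 1; a_1 = 2/3; a_2 = -1/15; a_3 = -22/315; a_4 = -1/5670


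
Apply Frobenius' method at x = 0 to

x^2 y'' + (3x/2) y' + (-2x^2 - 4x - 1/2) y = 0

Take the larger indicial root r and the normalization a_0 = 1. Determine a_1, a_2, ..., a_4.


Write in Frobenius form y'' + (p(x)/x) y' + (q(x)/x^2) y = 0:
  p(x) = 3/2,  q(x) = -2x^2 - 4x - 1/2.
Indicial equation: r(r-1) + (3/2) r + (-1/2) = 0 -> roots r_1 = 1/2, r_2 = -1.
Take r = r_1 = 1/2. Let y(x) = x^r sum_{n>=0} a_n x^n with a_0 = 1.
Substitute y = x^r sum a_n x^n and match x^{r+n}. The recurrence is
  D(n) a_n - 4 a_{n-1} - 2 a_{n-2} = 0,  where D(n) = (r+n)(r+n-1) + (3/2)(r+n) + (-1/2).
  a_n = [4 a_{n-1} + 2 a_{n-2}] / D(n).
Since the indicial polynomial factors as (r - r_1)(r - r_2), D(n) = (r_1 + n - r_1)(r_1 + n - r_2) = n(n + 3/2).
Evaluating step by step (a_0 = 1):
  n = 1: D(1) = 1(1 + 3/2) = 5/2; numerator = 4(1) = 4; a_1 = (4)/(5/2) = 8/5
  n = 2: D(2) = 2(2 + 3/2) = 7; numerator = 4(8/5) + 2(1) = 42/5; a_2 = (42/5)/(7) = 6/5
  n = 3: D(3) = 3(3 + 3/2) = 27/2; numerator = 4(6/5) + 2(8/5) = 8; a_3 = (8)/(27/2) = 16/27
  n = 4: D(4) = 4(4 + 3/2) = 22; numerator = 4(16/27) + 2(6/5) = 644/135; a_4 = (644/135)/(22) = 322/1485

r = 1/2; a_0 = 1; a_1 = 8/5; a_2 = 6/5; a_3 = 16/27; a_4 = 322/1485


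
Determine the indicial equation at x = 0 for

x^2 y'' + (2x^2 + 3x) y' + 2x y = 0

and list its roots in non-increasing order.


Divide by x^2 to reach normal form y'' + P_1(x) y' + P_2(x) y = 0 with P_1(x) = 2 + 3/x and P_2(x) = 2/x.
x = 0 is a singular point because the y'-coefficient 2 + 3/x has a pole at x = 0 and the y-coefficient 2/x has a pole at x = 0.
It is a regular singular point because x P_1(x) = p(x) = 2x + 3 and x^2 P_2(x) = q(x) = 2x are polynomials, hence analytic at x = 0.
p(0) = 3,  q(0) = 0.
Indicial equation: r(r-1) + p(0) r + q(0) = 0, i.e. r^2 + (p(0) - 1) r + q(0) = 0, i.e. r^2 + 2 r = 0.
Discriminant: (2)^2 - 4(0) = 4, so r = (-2 ± 2)/2.
Solving: r_1 = 0, r_2 = -2.

indicial: r^2 + 2 r = 0; roots r_1 = 0, r_2 = -2


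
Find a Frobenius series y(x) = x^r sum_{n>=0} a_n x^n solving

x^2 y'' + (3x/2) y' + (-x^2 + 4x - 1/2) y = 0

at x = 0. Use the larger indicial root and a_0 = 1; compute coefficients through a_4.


Write in Frobenius form y'' + (p(x)/x) y' + (q(x)/x^2) y = 0:
  p(x) = 3/2,  q(x) = -x^2 + 4x - 1/2.
Indicial equation: r(r-1) + (3/2) r + (-1/2) = 0 -> roots r_1 = 1/2, r_2 = -1.
Take r = r_1 = 1/2. Let y(x) = x^r sum_{n>=0} a_n x^n with a_0 = 1.
Substitute y = x^r sum a_n x^n and match x^{r+n}. The recurrence is
  D(n) a_n + 4 a_{n-1} - 1 a_{n-2} = 0,  where D(n) = (r+n)(r+n-1) + (3/2)(r+n) + (-1/2).
  a_n = [-4 a_{n-1} + 1 a_{n-2}] / D(n).
Since the indicial polynomial factors as (r - r_1)(r - r_2), D(n) = (r_1 + n - r_1)(r_1 + n - r_2) = n(n + 3/2).
Evaluating step by step (a_0 = 1):
  n = 1: D(1) = 1(1 + 3/2) = 5/2; numerator = -4(1) = -4; a_1 = (-4)/(5/2) = -8/5
  n = 2: D(2) = 2(2 + 3/2) = 7; numerator = -4(-8/5) + 1(1) = 37/5; a_2 = (37/5)/(7) = 37/35
  n = 3: D(3) = 3(3 + 3/2) = 27/2; numerator = -4(37/35) + 1(-8/5) = -204/35; a_3 = (-204/35)/(27/2) = -136/315
  n = 4: D(4) = 4(4 + 3/2) = 22; numerator = -4(-136/315) + 1(37/35) = 877/315; a_4 = (877/315)/(22) = 877/6930

r = 1/2; a_0 = 1; a_1 = -8/5; a_2 = 37/35; a_3 = -136/315; a_4 = 877/6930


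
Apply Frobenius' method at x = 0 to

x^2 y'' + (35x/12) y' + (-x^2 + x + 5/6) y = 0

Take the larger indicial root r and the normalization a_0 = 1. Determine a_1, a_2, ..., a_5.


Write in Frobenius form y'' + (p(x)/x) y' + (q(x)/x^2) y = 0:
  p(x) = 35/12,  q(x) = -x^2 + x + 5/6.
Indicial equation: r(r-1) + (35/12) r + (5/6) = 0 -> roots r_1 = -2/3, r_2 = -5/4.
Take r = r_1 = -2/3. Let y(x) = x^r sum_{n>=0} a_n x^n with a_0 = 1.
Substitute y = x^r sum a_n x^n and match x^{r+n}. The recurrence is
  D(n) a_n + 1 a_{n-1} - 1 a_{n-2} = 0,  where D(n) = (r+n)(r+n-1) + (35/12)(r+n) + (5/6).
  a_n = [-1 a_{n-1} + 1 a_{n-2}] / D(n).
Since the indicial polynomial factors as (r - r_1)(r - r_2), D(n) = (r_1 + n - r_1)(r_1 + n - r_2) = n(n + 7/12).
Evaluating step by step (a_0 = 1):
  n = 1: D(1) = 1(1 + 7/12) = 19/12; numerator = -1(1) = -1; a_1 = (-1)/(19/12) = -12/19
  n = 2: D(2) = 2(2 + 7/12) = 31/6; numerator = -1(-12/19) + 1(1) = 31/19; a_2 = (31/19)/(31/6) = 6/19
  n = 3: D(3) = 3(3 + 7/12) = 43/4; numerator = -1(6/19) + 1(-12/19) = -18/19; a_3 = (-18/19)/(43/4) = -72/817
  n = 4: D(4) = 4(4 + 7/12) = 55/3; numerator = -1(-72/817) + 1(6/19) = 330/817; a_4 = (330/817)/(55/3) = 18/817
  n = 5: D(5) = 5(5 + 7/12) = 335/12; numerator = -1(18/817) + 1(-72/817) = -90/817; a_5 = (-90/817)/(335/12) = -216/54739

r = -2/3; a_0 = 1; a_1 = -12/19; a_2 = 6/19; a_3 = -72/817; a_4 = 18/817; a_5 = -216/54739


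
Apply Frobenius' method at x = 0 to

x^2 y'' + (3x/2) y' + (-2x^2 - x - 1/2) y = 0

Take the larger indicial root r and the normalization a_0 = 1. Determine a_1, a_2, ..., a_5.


Write in Frobenius form y'' + (p(x)/x) y' + (q(x)/x^2) y = 0:
  p(x) = 3/2,  q(x) = -2x^2 - x - 1/2.
Indicial equation: r(r-1) + (3/2) r + (-1/2) = 0 -> roots r_1 = 1/2, r_2 = -1.
Take r = r_1 = 1/2. Let y(x) = x^r sum_{n>=0} a_n x^n with a_0 = 1.
Substitute y = x^r sum a_n x^n and match x^{r+n}. The recurrence is
  D(n) a_n - 1 a_{n-1} - 2 a_{n-2} = 0,  where D(n) = (r+n)(r+n-1) + (3/2)(r+n) + (-1/2).
  a_n = [1 a_{n-1} + 2 a_{n-2}] / D(n).
Since the indicial polynomial factors as (r - r_1)(r - r_2), D(n) = (r_1 + n - r_1)(r_1 + n - r_2) = n(n + 3/2).
Evaluating step by step (a_0 = 1):
  n = 1: D(1) = 1(1 + 3/2) = 5/2; numerator = 1(1) = 1; a_1 = (1)/(5/2) = 2/5
  n = 2: D(2) = 2(2 + 3/2) = 7; numerator = 1(2/5) + 2(1) = 12/5; a_2 = (12/5)/(7) = 12/35
  n = 3: D(3) = 3(3 + 3/2) = 27/2; numerator = 1(12/35) + 2(2/5) = 8/7; a_3 = (8/7)/(27/2) = 16/189
  n = 4: D(4) = 4(4 + 3/2) = 22; numerator = 1(16/189) + 2(12/35) = 104/135; a_4 = (104/135)/(22) = 52/1485
  n = 5: D(5) = 5(5 + 3/2) = 65/2; numerator = 1(52/1485) + 2(16/189) = 236/1155; a_5 = (236/1155)/(65/2) = 472/75075

r = 1/2; a_0 = 1; a_1 = 2/5; a_2 = 12/35; a_3 = 16/189; a_4 = 52/1485; a_5 = 472/75075


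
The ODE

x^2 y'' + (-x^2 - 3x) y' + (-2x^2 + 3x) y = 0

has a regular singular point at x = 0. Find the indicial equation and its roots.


Divide by x^2 to reach normal form y'' + P_1(x) y' + P_2(x) y = 0 with P_1(x) = -1 - 3/x and P_2(x) = -2 + 3/x.
x = 0 is a singular point because the y'-coefficient -1 - 3/x has a pole at x = 0 and the y-coefficient -2 + 3/x has a pole at x = 0.
It is a regular singular point because x P_1(x) = p(x) = -x - 3 and x^2 P_2(x) = q(x) = -2x^2 + 3x are polynomials, hence analytic at x = 0.
p(0) = -3,  q(0) = 0.
Indicial equation: r(r-1) + p(0) r + q(0) = 0, i.e. r^2 + (p(0) - 1) r + q(0) = 0, i.e. r^2 - 4 r = 0.
Discriminant: (-4)^2 - 4(0) = 16, so r = (4 ± 4)/2.
Solving: r_1 = 4, r_2 = 0.

indicial: r^2 - 4 r = 0; roots r_1 = 4, r_2 = 0


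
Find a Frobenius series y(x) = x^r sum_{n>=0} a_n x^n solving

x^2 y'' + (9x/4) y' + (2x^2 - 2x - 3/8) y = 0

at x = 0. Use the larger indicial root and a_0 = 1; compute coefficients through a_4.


Write in Frobenius form y'' + (p(x)/x) y' + (q(x)/x^2) y = 0:
  p(x) = 9/4,  q(x) = 2x^2 - 2x - 3/8.
Indicial equation: r(r-1) + (9/4) r + (-3/8) = 0 -> roots r_1 = 1/4, r_2 = -3/2.
Take r = r_1 = 1/4. Let y(x) = x^r sum_{n>=0} a_n x^n with a_0 = 1.
Substitute y = x^r sum a_n x^n and match x^{r+n}. The recurrence is
  D(n) a_n - 2 a_{n-1} + 2 a_{n-2} = 0,  where D(n) = (r+n)(r+n-1) + (9/4)(r+n) + (-3/8).
  a_n = [2 a_{n-1} - 2 a_{n-2}] / D(n).
Since the indicial polynomial factors as (r - r_1)(r - r_2), D(n) = (r_1 + n - r_1)(r_1 + n - r_2) = n(n + 7/4).
Evaluating step by step (a_0 = 1):
  n = 1: D(1) = 1(1 + 7/4) = 11/4; numerator = 2(1) = 2; a_1 = (2)/(11/4) = 8/11
  n = 2: D(2) = 2(2 + 7/4) = 15/2; numerator = 2(8/11) - 2(1) = -6/11; a_2 = (-6/11)/(15/2) = -4/55
  n = 3: D(3) = 3(3 + 7/4) = 57/4; numerator = 2(-4/55) - 2(8/11) = -8/5; a_3 = (-8/5)/(57/4) = -32/285
  n = 4: D(4) = 4(4 + 7/4) = 23; numerator = 2(-32/285) - 2(-4/55) = -248/3135; a_4 = (-248/3135)/(23) = -248/72105

r = 1/4; a_0 = 1; a_1 = 8/11; a_2 = -4/55; a_3 = -32/285; a_4 = -248/72105
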